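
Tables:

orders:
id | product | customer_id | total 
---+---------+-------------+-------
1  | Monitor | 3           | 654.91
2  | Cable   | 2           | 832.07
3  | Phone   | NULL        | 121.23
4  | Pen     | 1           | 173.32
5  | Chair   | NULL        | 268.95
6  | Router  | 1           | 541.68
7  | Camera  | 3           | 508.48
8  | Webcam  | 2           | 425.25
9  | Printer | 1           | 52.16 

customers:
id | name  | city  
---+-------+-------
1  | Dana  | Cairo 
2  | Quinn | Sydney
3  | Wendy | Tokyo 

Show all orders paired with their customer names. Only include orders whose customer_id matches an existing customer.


INNER JOIN keeps only orders rows whose customer_id matches an id in customers. Walk through each order:
  - order 1 (Monitor): customer_id=3 -> matches Wendy
  - order 2 (Cable): customer_id=2 -> matches Quinn
  - order 3 (Phone): customer_id=NULL, no match -> dropped
  - order 4 (Pen): customer_id=1 -> matches Dana
  - order 5 (Chair): customer_id=NULL, no match -> dropped
  - order 6 (Router): customer_id=1 -> matches Dana
  - order 7 (Camera): customer_id=3 -> matches Wendy
  - order 8 (Webcam): customer_id=2 -> matches Quinn
  - order 9 (Printer): customer_id=1 -> matches Dana
So 2 of 9 rows are dropped.

SQL:
SELECT a.product, b.name AS customer
FROM orders a
INNER JOIN customers b ON a.customer_id = b.id

Result:
product | customer
--------+---------
Monitor | Wendy   
Cable   | Quinn   
Pen     | Dana    
Router  | Dana    
Camera  | Wendy   
Webcam  | Quinn   
Printer | Dana    


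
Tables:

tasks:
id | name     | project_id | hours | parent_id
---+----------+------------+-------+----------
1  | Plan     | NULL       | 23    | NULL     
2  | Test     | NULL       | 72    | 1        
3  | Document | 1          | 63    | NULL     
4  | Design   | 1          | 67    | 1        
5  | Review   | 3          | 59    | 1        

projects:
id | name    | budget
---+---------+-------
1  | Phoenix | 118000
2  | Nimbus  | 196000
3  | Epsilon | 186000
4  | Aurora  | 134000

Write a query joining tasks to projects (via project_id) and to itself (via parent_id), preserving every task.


Two LEFT JOINs from the same base table tasks: one to projects via project_id, one to tasks itself via parent_id. Both are LEFT so every task is preserved.
Match against projects:
  - task 1 (Plan): project_id=NULL, no match -> kept with NULL
  - task 2 (Test): project_id=NULL, no match -> kept with NULL
  - task 3 (Document): project_id=1 -> matches Phoenix
  - task 4 (Design): project_id=1 -> matches Phoenix
  - task 5 (Review): project_id=3 -> matches Epsilon
Match against tasks (self):
  - task 1 (Plan): parent_id=NULL -> NULL
  - task 2 (Test): parent_id=1 -> Plan
  - task 3 (Document): parent_id=NULL -> NULL
  - task 4 (Design): parent_id=1 -> Plan
  - task 5 (Review): parent_id=1 -> Plan

SQL:
SELECT a.name, b.name AS project, c.name AS parent
FROM tasks a
LEFT JOIN projects b ON a.project_id = b.id
LEFT JOIN tasks c ON a.parent_id = c.id

Result:
name     | project | parent
---------+---------+-------
Plan     | NULL    | NULL  
Test     | NULL    | Plan  
Document | Phoenix | NULL  
Design   | Phoenix | Plan  
Review   | Epsilon | Plan  


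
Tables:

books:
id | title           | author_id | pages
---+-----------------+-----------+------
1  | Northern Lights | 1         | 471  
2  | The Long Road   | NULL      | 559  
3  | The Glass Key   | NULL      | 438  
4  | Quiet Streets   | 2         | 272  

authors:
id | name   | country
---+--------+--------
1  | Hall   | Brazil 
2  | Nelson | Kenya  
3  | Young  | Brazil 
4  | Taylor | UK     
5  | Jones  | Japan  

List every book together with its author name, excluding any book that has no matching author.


INNER JOIN keeps only books rows whose author_id matches an id in authors. Walk through each book:
  - book 1 (Northern Lights): author_id=1 -> matches Hall
  - book 2 (The Long Road): author_id=NULL, no match -> dropped
  - book 3 (The Glass Key): author_id=NULL, no match -> dropped
  - book 4 (Quiet Streets): author_id=2 -> matches Nelson
So 2 of 4 rows are dropped.

SQL:
SELECT a.title, b.name AS author
FROM books a
INNER JOIN authors b ON a.author_id = b.id

Result:
title           | author
----------------+-------
Northern Lights | Hall  
Quiet Streets   | Nelson


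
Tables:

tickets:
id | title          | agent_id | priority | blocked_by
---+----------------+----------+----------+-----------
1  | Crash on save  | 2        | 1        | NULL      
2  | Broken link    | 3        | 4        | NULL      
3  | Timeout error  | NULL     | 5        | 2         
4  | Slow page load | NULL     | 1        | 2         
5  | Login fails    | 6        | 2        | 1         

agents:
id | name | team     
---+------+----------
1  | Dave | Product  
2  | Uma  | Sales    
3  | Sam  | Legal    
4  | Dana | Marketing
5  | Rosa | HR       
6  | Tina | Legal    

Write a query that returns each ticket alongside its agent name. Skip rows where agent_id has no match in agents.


INNER JOIN keeps only tickets rows whose agent_id matches an id in agents. Walk through each ticket:
  - ticket 1 (Crash on save): agent_id=2 -> matches Uma
  - ticket 2 (Broken link): agent_id=3 -> matches Sam
  - ticket 3 (Timeout error): agent_id=NULL, no match -> dropped
  - ticket 4 (Slow page load): agent_id=NULL, no match -> dropped
  - ticket 5 (Login fails): agent_id=6 -> matches Tina
So 2 of 5 rows are dropped.

SQL:
SELECT a.title, b.name AS agent
FROM tickets a
INNER JOIN agents b ON a.agent_id = b.id

Result:
title         | agent
--------------+------
Crash on save | Uma  
Broken link   | Sam  
Login fails   | Tina 


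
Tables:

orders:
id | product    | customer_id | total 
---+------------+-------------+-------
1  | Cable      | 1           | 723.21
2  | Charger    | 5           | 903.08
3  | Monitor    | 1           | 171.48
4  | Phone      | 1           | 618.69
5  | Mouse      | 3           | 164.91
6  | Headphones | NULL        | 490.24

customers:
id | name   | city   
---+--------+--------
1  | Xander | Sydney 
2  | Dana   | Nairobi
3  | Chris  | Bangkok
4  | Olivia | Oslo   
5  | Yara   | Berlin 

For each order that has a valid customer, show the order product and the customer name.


INNER JOIN keeps only orders rows whose customer_id matches an id in customers. Walk through each order:
  - order 1 (Cable): customer_id=1 -> matches Xander
  - order 2 (Charger): customer_id=5 -> matches Yara
  - order 3 (Monitor): customer_id=1 -> matches Xander
  - order 4 (Phone): customer_id=1 -> matches Xander
  - order 5 (Mouse): customer_id=3 -> matches Chris
  - order 6 (Headphones): customer_id=NULL, no match -> dropped
So 1 of 6 rows is dropped.

SQL:
SELECT a.product, b.name AS customer
FROM orders a
INNER JOIN customers b ON a.customer_id = b.id

Result:
product | customer
--------+---------
Cable   | Xander  
Charger | Yara    
Monitor | Xander  
Phone   | Xander  
Mouse   | Chris   


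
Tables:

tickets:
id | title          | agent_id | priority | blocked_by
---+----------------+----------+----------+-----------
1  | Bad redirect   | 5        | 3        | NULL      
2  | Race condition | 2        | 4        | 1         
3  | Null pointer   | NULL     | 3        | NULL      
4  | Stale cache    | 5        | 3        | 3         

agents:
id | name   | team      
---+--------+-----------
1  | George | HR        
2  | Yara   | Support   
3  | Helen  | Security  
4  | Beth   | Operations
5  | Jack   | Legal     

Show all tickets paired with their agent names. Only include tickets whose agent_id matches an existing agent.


INNER JOIN keeps only tickets rows whose agent_id matches an id in agents. Walk through each ticket:
  - ticket 1 (Bad redirect): agent_id=5 -> matches Jack
  - ticket 2 (Race condition): agent_id=2 -> matches Yara
  - ticket 3 (Null pointer): agent_id=NULL, no match -> dropped
  - ticket 4 (Stale cache): agent_id=5 -> matches Jack
So 1 of 4 rows is dropped.

SQL:
SELECT a.title, b.name AS agent
FROM tickets a
INNER JOIN agents b ON a.agent_id = b.id

Result:
title          | agent
---------------+------
Bad redirect   | Jack 
Race condition | Yara 
Stale cache    | Jack 


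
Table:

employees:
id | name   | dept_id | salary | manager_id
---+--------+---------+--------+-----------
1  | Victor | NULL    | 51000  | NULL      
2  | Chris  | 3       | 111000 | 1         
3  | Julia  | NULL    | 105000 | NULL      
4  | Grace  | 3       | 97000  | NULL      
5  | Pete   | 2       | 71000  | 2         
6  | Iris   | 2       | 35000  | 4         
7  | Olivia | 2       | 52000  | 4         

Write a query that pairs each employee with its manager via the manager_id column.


This is a self-join: employees is joined to a second copy of itself, matching each row's manager_id to another row's id. Use LEFT JOIN so rows with manager_id=NULL are kept.
  - employee 1 (Victor): manager_id=NULL -> NULL
  - employee 2 (Chris): manager_id=1 -> Victor
  - employee 3 (Julia): manager_id=NULL -> NULL
  - employee 4 (Grace): manager_id=NULL -> NULL
  - employee 5 (Pete): manager_id=2 -> Chris
  - employee 6 (Iris): manager_id=4 -> Grace
  - employee 7 (Olivia): manager_id=4 -> Grace

SQL:
SELECT a.name AS item, b.name AS manager
FROM employees a
LEFT JOIN employees b ON a.manager_id = b.id

Result:
item   | manager
-------+--------
Victor | NULL   
Chris  | Victor 
Julia  | NULL   
Grace  | NULL   
Pete   | Chris  
Iris   | Grace  
Olivia | Grace  


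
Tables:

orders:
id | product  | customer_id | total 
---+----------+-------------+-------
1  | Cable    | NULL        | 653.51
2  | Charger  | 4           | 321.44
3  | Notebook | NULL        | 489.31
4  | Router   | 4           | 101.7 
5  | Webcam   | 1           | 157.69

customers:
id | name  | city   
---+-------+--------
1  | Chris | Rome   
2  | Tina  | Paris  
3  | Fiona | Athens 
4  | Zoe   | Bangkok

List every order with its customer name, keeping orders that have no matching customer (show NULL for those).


LEFT JOIN keeps every row from orders (the left table); where customer_id has no match in customers, the customer columns become NULL. Walk through each order:
  - order 1 (Cable): customer_id=NULL, no match -> kept with NULL
  - order 2 (Charger): customer_id=4 -> matches Zoe
  - order 3 (Notebook): customer_id=NULL, no match -> kept with NULL
  - order 4 (Router): customer_id=4 -> matches Zoe
  - order 5 (Webcam): customer_id=1 -> matches Chris
All 5 rows appear; 2 have NULL customer.

SQL:
SELECT a.product, b.name AS customer
FROM orders a
LEFT JOIN customers b ON a.customer_id = b.id

Result:
product  | customer
---------+---------
Cable    | NULL    
Charger  | Zoe     
Notebook | NULL    
Router   | Zoe     
Webcam   | Chris   


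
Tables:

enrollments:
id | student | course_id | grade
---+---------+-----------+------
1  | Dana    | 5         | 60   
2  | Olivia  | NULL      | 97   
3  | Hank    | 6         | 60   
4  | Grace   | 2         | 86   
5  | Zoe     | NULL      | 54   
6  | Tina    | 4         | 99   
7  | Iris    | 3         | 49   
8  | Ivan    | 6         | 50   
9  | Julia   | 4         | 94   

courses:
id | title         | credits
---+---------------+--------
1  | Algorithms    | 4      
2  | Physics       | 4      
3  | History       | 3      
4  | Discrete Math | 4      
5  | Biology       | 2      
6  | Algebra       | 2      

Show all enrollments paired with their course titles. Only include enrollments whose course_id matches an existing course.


INNER JOIN keeps only enrollments rows whose course_id matches an id in courses. Walk through each enrollment:
  - enrollment 1 (Dana): course_id=5 -> matches Biology
  - enrollment 2 (Olivia): course_id=NULL, no match -> dropped
  - enrollment 3 (Hank): course_id=6 -> matches Algebra
  - enrollment 4 (Grace): course_id=2 -> matches Physics
  - enrollment 5 (Zoe): course_id=NULL, no match -> dropped
  - enrollment 6 (Tina): course_id=4 -> matches Discrete Math
  - enrollment 7 (Iris): course_id=3 -> matches History
  - enrollment 8 (Ivan): course_id=6 -> matches Algebra
  - enrollment 9 (Julia): course_id=4 -> matches Discrete Math
So 2 of 9 rows are dropped.

SQL:
SELECT a.student, b.title AS course
FROM enrollments a
INNER JOIN courses b ON a.course_id = b.id

Result:
student | course       
--------+--------------
Dana    | Biology      
Hank    | Algebra      
Grace   | Physics      
Tina    | Discrete Math
Iris    | History      
Ivan    | Algebra      
Julia   | Discrete Math


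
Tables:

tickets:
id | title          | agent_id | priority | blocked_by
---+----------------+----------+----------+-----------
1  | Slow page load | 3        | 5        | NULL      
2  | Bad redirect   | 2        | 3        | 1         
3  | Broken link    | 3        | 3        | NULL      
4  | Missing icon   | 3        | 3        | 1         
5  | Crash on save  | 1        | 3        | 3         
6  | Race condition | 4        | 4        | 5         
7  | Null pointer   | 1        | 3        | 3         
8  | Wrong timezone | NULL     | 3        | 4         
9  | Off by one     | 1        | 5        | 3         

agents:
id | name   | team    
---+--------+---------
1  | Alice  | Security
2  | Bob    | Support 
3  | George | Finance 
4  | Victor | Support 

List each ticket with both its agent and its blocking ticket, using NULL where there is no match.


Two LEFT JOINs from the same base table tickets: one to agents via agent_id, one to tickets itself via blocked_by. Both are LEFT so every ticket is preserved.
Match against agents:
  - ticket 1 (Slow page load): agent_id=3 -> matches George
  - ticket 2 (Bad redirect): agent_id=2 -> matches Bob
  - ticket 3 (Broken link): agent_id=3 -> matches George
  - ticket 4 (Missing icon): agent_id=3 -> matches George
  - ticket 5 (Crash on save): agent_id=1 -> matches Alice
  - ticket 6 (Race condition): agent_id=4 -> matches Victor
  - ticket 7 (Null pointer): agent_id=1 -> matches Alice
  - ticket 8 (Wrong timezone): agent_id=NULL, no match -> kept with NULL
  - ticket 9 (Off by one): agent_id=1 -> matches Alice
Match against tickets (self):
  - ticket 1 (Slow page load): blocked_by=NULL -> NULL
  - ticket 2 (Bad redirect): blocked_by=1 -> Slow page load
  - ticket 3 (Broken link): blocked_by=NULL -> NULL
  - ticket 4 (Missing icon): blocked_by=1 -> Slow page load
  - ticket 5 (Crash on save): blocked_by=3 -> Broken link
  - ticket 6 (Race condition): blocked_by=5 -> Crash on save
  - ticket 7 (Null pointer): blocked_by=3 -> Broken link
  - ticket 8 (Wrong timezone): blocked_by=4 -> Missing icon
  - ticket 9 (Off by one): blocked_by=3 -> Broken link

SQL:
SELECT a.title, b.name AS agent, c.title AS blocked_by
FROM tickets a
LEFT JOIN agents b ON a.agent_id = b.id
LEFT JOIN tickets c ON a.blocked_by = c.id

Result:
title          | agent  | blocked_by    
---------------+--------+---------------
Slow page load | George | NULL          
Bad redirect   | Bob    | Slow page load
Broken link    | George | NULL          
Missing icon   | George | Slow page load
Crash on save  | Alice  | Broken link   
Race condition | Victor | Crash on save 
Null pointer   | Alice  | Broken link   
Wrong timezone | NULL   | Missing icon  
Off by one     | Alice  | Broken link   


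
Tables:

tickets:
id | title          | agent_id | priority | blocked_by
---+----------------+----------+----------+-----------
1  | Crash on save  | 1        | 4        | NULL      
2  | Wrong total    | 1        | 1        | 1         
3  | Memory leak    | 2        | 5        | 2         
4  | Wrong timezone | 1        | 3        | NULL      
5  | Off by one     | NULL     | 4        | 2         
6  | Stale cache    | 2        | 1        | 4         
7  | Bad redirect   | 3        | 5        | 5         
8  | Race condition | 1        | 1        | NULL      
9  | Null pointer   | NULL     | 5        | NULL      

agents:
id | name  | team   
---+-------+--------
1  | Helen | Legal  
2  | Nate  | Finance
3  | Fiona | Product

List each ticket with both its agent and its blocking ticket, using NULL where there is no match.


Two LEFT JOINs from the same base table tickets: one to agents via agent_id, one to tickets itself via blocked_by. Both are LEFT so every ticket is preserved.
Match against agents:
  - ticket 1 (Crash on save): agent_id=1 -> matches Helen
  - ticket 2 (Wrong total): agent_id=1 -> matches Helen
  - ticket 3 (Memory leak): agent_id=2 -> matches Nate
  - ticket 4 (Wrong timezone): agent_id=1 -> matches Helen
  - ticket 5 (Off by one): agent_id=NULL, no match -> kept with NULL
  - ticket 6 (Stale cache): agent_id=2 -> matches Nate
  - ticket 7 (Bad redirect): agent_id=3 -> matches Fiona
  - ticket 8 (Race condition): agent_id=1 -> matches Helen
  - ticket 9 (Null pointer): agent_id=NULL, no match -> kept with NULL
Match against tickets (self):
  - ticket 1 (Crash on save): blocked_by=NULL -> NULL
  - ticket 2 (Wrong total): blocked_by=1 -> Crash on save
  - ticket 3 (Memory leak): blocked_by=2 -> Wrong total
  - ticket 4 (Wrong timezone): blocked_by=NULL -> NULL
  - ticket 5 (Off by one): blocked_by=2 -> Wrong total
  - ticket 6 (Stale cache): blocked_by=4 -> Wrong timezone
  - ticket 7 (Bad redirect): blocked_by=5 -> Off by one
  - ticket 8 (Race condition): blocked_by=NULL -> NULL
  - ticket 9 (Null pointer): blocked_by=NULL -> NULL

SQL:
SELECT a.title, b.name AS agent, c.title AS blocked_by
FROM tickets a
LEFT JOIN agents b ON a.agent_id = b.id
LEFT JOIN tickets c ON a.blocked_by = c.id

Result:
title          | agent | blocked_by    
---------------+-------+---------------
Crash on save  | Helen | NULL          
Wrong total    | Helen | Crash on save 
Memory leak    | Nate  | Wrong total   
Wrong timezone | Helen | NULL          
Off by one     | NULL  | Wrong total   
Stale cache    | Nate  | Wrong timezone
Bad redirect   | Fiona | Off by one    
Race condition | Helen | NULL          
Null pointer   | NULL  | NULL          


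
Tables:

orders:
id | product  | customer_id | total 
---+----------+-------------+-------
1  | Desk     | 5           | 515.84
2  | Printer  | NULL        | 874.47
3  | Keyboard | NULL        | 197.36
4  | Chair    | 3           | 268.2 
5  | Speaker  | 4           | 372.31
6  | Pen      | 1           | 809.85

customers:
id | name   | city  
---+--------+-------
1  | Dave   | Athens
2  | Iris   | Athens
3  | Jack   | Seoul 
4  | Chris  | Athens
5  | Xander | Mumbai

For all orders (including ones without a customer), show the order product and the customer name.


LEFT JOIN keeps every row from orders (the left table); where customer_id has no match in customers, the customer columns become NULL. Walk through each order:
  - order 1 (Desk): customer_id=5 -> matches Xander
  - order 2 (Printer): customer_id=NULL, no match -> kept with NULL
  - order 3 (Keyboard): customer_id=NULL, no match -> kept with NULL
  - order 4 (Chair): customer_id=3 -> matches Jack
  - order 5 (Speaker): customer_id=4 -> matches Chris
  - order 6 (Pen): customer_id=1 -> matches Dave
All 6 rows appear; 2 have NULL customer.

SQL:
SELECT a.product, b.name AS customer
FROM orders a
LEFT JOIN customers b ON a.customer_id = b.id

Result:
product  | customer
---------+---------
Desk     | Xander  
Printer  | NULL    
Keyboard | NULL    
Chair    | Jack    
Speaker  | Chris   
Pen      | Dave    


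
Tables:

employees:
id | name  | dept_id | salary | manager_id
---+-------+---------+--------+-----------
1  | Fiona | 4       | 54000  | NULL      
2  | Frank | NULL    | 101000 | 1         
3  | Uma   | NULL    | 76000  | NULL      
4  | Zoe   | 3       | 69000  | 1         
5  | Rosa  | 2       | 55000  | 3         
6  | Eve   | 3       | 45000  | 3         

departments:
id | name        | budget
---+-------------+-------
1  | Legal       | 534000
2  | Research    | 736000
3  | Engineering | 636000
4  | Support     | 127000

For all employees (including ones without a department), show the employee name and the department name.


LEFT JOIN keeps every row from employees (the left table); where dept_id has no match in departments, the department columns become NULL. Walk through each employee:
  - employee 1 (Fiona): dept_id=4 -> matches Support
  - employee 2 (Frank): dept_id=NULL, no match -> kept with NULL
  - employee 3 (Uma): dept_id=NULL, no match -> kept with NULL
  - employee 4 (Zoe): dept_id=3 -> matches Engineering
  - employee 5 (Rosa): dept_id=2 -> matches Research
  - employee 6 (Eve): dept_id=3 -> matches Engineering
All 6 rows appear; 2 have NULL department.

SQL:
SELECT a.name, b.name AS department
FROM employees a
LEFT JOIN departments b ON a.dept_id = b.id

Result:
name  | department 
------+------------
Fiona | Support    
Frank | NULL       
Uma   | NULL       
Zoe   | Engineering
Rosa  | Research   
Eve   | Engineering


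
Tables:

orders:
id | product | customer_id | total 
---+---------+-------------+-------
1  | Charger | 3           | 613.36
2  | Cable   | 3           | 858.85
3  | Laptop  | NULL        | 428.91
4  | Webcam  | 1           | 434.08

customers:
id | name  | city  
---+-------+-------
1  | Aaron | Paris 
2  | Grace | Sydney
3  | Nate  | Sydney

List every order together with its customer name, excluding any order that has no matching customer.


INNER JOIN keeps only orders rows whose customer_id matches an id in customers. Walk through each order:
  - order 1 (Charger): customer_id=3 -> matches Nate
  - order 2 (Cable): customer_id=3 -> matches Nate
  - order 3 (Laptop): customer_id=NULL, no match -> dropped
  - order 4 (Webcam): customer_id=1 -> matches Aaron
So 1 of 4 rows is dropped.

SQL:
SELECT a.product, b.name AS customer
FROM orders a
INNER JOIN customers b ON a.customer_id = b.id

Result:
product | customer
--------+---------
Charger | Nate    
Cable   | Nate    
Webcam  | Aaron   


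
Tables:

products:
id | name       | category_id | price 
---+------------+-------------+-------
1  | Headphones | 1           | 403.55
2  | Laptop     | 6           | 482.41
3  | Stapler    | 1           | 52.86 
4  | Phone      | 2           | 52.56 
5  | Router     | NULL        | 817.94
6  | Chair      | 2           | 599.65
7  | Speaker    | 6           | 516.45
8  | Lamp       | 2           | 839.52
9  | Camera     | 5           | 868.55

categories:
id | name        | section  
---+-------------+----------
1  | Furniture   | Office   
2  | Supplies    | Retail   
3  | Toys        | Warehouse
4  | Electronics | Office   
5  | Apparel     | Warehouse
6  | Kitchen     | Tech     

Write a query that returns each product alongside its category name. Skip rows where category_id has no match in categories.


INNER JOIN keeps only products rows whose category_id matches an id in categories. Walk through each product:
  - product 1 (Headphones): category_id=1 -> matches Furniture
  - product 2 (Laptop): category_id=6 -> matches Kitchen
  - product 3 (Stapler): category_id=1 -> matches Furniture
  - product 4 (Phone): category_id=2 -> matches Supplies
  - product 5 (Router): category_id=NULL, no match -> dropped
  - product 6 (Chair): category_id=2 -> matches Supplies
  - product 7 (Speaker): category_id=6 -> matches Kitchen
  - product 8 (Lamp): category_id=2 -> matches Supplies
  - product 9 (Camera): category_id=5 -> matches Apparel
So 1 of 9 rows is dropped.

SQL:
SELECT a.name, b.name AS category
FROM products a
INNER JOIN categories b ON a.category_id = b.id

Result:
name       | category 
-----------+----------
Headphones | Furniture
Laptop     | Kitchen  
Stapler    | Furniture
Phone      | Supplies 
Chair      | Supplies 
Speaker    | Kitchen  
Lamp       | Supplies 
Camera     | Apparel  


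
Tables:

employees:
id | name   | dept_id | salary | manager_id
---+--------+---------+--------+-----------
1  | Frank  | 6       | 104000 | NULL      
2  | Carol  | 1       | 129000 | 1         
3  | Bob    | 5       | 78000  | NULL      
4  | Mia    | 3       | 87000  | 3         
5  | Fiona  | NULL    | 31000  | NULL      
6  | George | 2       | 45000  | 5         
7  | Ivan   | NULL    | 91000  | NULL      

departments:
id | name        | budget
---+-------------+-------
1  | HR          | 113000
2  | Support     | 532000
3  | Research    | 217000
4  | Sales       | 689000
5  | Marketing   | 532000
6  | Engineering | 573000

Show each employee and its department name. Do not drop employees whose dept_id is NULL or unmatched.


LEFT JOIN keeps every row from employees (the left table); where dept_id has no match in departments, the department columns become NULL. Walk through each employee:
  - employee 1 (Frank): dept_id=6 -> matches Engineering
  - employee 2 (Carol): dept_id=1 -> matches HR
  - employee 3 (Bob): dept_id=5 -> matches Marketing
  - employee 4 (Mia): dept_id=3 -> matches Research
  - employee 5 (Fiona): dept_id=NULL, no match -> kept with NULL
  - employee 6 (George): dept_id=2 -> matches Support
  - employee 7 (Ivan): dept_id=NULL, no match -> kept with NULL
All 7 rows appear; 2 have NULL department.

SQL:
SELECT a.name, b.name AS department
FROM employees a
LEFT JOIN departments b ON a.dept_id = b.id

Result:
name   | department 
-------+------------
Frank  | Engineering
Carol  | HR         
Bob    | Marketing  
Mia    | Research   
Fiona  | NULL       
George | Support    
Ivan   | NULL       


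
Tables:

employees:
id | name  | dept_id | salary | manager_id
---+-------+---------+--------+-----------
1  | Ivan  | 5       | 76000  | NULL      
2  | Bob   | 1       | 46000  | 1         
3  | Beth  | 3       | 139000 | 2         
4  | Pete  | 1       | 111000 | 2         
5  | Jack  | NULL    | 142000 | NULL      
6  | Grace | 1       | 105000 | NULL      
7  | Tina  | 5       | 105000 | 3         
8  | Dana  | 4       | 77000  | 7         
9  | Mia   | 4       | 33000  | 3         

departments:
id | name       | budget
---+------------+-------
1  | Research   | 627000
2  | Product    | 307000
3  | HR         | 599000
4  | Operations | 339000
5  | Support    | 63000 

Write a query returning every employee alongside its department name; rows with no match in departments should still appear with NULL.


LEFT JOIN keeps every row from employees (the left table); where dept_id has no match in departments, the department columns become NULL. Walk through each employee:
  - employee 1 (Ivan): dept_id=5 -> matches Support
  - employee 2 (Bob): dept_id=1 -> matches Research
  - employee 3 (Beth): dept_id=3 -> matches HR
  - employee 4 (Pete): dept_id=1 -> matches Research
  - employee 5 (Jack): dept_id=NULL, no match -> kept with NULL
  - employee 6 (Grace): dept_id=1 -> matches Research
  - employee 7 (Tina): dept_id=5 -> matches Support
  - employee 8 (Dana): dept_id=4 -> matches Operations
  - employee 9 (Mia): dept_id=4 -> matches Operations
All 9 rows appear; 1 has NULL department.

SQL:
SELECT a.name, b.name AS department
FROM employees a
LEFT JOIN departments b ON a.dept_id = b.id

Result:
name  | department
------+-----------
Ivan  | Support   
Bob   | Research  
Beth  | HR        
Pete  | Research  
Jack  | NULL      
Grace | Research  
Tina  | Support   
Dana  | Operations
Mia   | Operations


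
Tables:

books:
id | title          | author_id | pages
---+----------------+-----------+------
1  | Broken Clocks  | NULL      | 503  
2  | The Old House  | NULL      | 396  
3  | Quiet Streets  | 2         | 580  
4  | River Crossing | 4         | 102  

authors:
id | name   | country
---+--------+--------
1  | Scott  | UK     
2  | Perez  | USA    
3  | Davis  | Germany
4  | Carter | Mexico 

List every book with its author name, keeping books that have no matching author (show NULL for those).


LEFT JOIN keeps every row from books (the left table); where author_id has no match in authors, the author columns become NULL. Walk through each book:
  - book 1 (Broken Clocks): author_id=NULL, no match -> kept with NULL
  - book 2 (The Old House): author_id=NULL, no match -> kept with NULL
  - book 3 (Quiet Streets): author_id=2 -> matches Perez
  - book 4 (River Crossing): author_id=4 -> matches Carter
All 4 rows appear; 2 have NULL author.

SQL:
SELECT a.title, b.name AS author
FROM books a
LEFT JOIN authors b ON a.author_id = b.id

Result:
title          | author
---------------+-------
Broken Clocks  | NULL  
The Old House  | NULL  
Quiet Streets  | Perez 
River Crossing | Carter


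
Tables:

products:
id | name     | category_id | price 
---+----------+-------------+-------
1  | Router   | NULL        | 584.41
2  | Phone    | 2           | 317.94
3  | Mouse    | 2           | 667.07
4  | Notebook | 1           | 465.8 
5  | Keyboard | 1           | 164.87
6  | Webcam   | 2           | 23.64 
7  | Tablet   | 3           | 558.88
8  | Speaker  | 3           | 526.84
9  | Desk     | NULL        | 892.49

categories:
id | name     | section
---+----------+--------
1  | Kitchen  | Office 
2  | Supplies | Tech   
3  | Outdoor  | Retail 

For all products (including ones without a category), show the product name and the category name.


LEFT JOIN keeps every row from products (the left table); where category_id has no match in categories, the category columns become NULL. Walk through each product:
  - product 1 (Router): category_id=NULL, no match -> kept with NULL
  - product 2 (Phone): category_id=2 -> matches Supplies
  - product 3 (Mouse): category_id=2 -> matches Supplies
  - product 4 (Notebook): category_id=1 -> matches Kitchen
  - product 5 (Keyboard): category_id=1 -> matches Kitchen
  - product 6 (Webcam): category_id=2 -> matches Supplies
  - product 7 (Tablet): category_id=3 -> matches Outdoor
  - product 8 (Speaker): category_id=3 -> matches Outdoor
  - product 9 (Desk): category_id=NULL, no match -> kept with NULL
All 9 rows appear; 2 have NULL category.

SQL:
SELECT a.name, b.name AS category
FROM products a
LEFT JOIN categories b ON a.category_id = b.id

Result:
name     | category
---------+---------
Router   | NULL    
Phone    | Supplies
Mouse    | Supplies
Notebook | Kitchen 
Keyboard | Kitchen 
Webcam   | Supplies
Tablet   | Outdoor 
Speaker  | Outdoor 
Desk     | NULL    


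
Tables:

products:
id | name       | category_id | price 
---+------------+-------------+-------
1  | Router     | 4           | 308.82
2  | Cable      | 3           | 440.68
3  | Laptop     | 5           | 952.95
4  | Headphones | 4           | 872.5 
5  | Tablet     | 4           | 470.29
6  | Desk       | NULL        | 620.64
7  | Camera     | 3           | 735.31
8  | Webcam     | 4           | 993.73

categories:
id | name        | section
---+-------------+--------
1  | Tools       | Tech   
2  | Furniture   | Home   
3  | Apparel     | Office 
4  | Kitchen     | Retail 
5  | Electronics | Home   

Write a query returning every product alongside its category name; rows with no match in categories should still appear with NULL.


LEFT JOIN keeps every row from products (the left table); where category_id has no match in categories, the category columns become NULL. Walk through each product:
  - product 1 (Router): category_id=4 -> matches Kitchen
  - product 2 (Cable): category_id=3 -> matches Apparel
  - product 3 (Laptop): category_id=5 -> matches Electronics
  - product 4 (Headphones): category_id=4 -> matches Kitchen
  - product 5 (Tablet): category_id=4 -> matches Kitchen
  - product 6 (Desk): category_id=NULL, no match -> kept with NULL
  - product 7 (Camera): category_id=3 -> matches Apparel
  - product 8 (Webcam): category_id=4 -> matches Kitchen
All 8 rows appear; 1 has NULL category.

SQL:
SELECT a.name, b.name AS category
FROM products a
LEFT JOIN categories b ON a.category_id = b.id

Result:
name       | category   
-----------+------------
Router     | Kitchen    
Cable      | Apparel    
Laptop     | Electronics
Headphones | Kitchen    
Tablet     | Kitchen    
Desk       | NULL       
Camera     | Apparel    
Webcam     | Kitchen    


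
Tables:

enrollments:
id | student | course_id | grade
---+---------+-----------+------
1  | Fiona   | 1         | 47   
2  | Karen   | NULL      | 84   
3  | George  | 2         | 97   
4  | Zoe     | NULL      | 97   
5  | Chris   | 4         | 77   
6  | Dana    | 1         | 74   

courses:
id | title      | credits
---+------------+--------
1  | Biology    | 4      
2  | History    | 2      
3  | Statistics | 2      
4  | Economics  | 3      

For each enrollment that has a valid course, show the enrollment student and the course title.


INNER JOIN keeps only enrollments rows whose course_id matches an id in courses. Walk through each enrollment:
  - enrollment 1 (Fiona): course_id=1 -> matches Biology
  - enrollment 2 (Karen): course_id=NULL, no match -> dropped
  - enrollment 3 (George): course_id=2 -> matches History
  - enrollment 4 (Zoe): course_id=NULL, no match -> dropped
  - enrollment 5 (Chris): course_id=4 -> matches Economics
  - enrollment 6 (Dana): course_id=1 -> matches Biology
So 2 of 6 rows are dropped.

SQL:
SELECT a.student, b.title AS course
FROM enrollments a
INNER JOIN courses b ON a.course_id = b.id

Result:
student | course   
--------+----------
Fiona   | Biology  
George  | History  
Chris   | Economics
Dana    | Biology  


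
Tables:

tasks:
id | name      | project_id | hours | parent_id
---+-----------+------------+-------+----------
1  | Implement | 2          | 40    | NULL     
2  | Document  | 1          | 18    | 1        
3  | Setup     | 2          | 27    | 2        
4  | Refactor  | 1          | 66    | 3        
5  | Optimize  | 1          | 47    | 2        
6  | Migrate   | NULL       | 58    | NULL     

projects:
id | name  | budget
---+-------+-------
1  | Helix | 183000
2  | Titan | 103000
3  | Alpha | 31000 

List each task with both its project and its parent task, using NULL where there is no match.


Two LEFT JOINs from the same base table tasks: one to projects via project_id, one to tasks itself via parent_id. Both are LEFT so every task is preserved.
Match against projects:
  - task 1 (Implement): project_id=2 -> matches Titan
  - task 2 (Document): project_id=1 -> matches Helix
  - task 3 (Setup): project_id=2 -> matches Titan
  - task 4 (Refactor): project_id=1 -> matches Helix
  - task 5 (Optimize): project_id=1 -> matches Helix
  - task 6 (Migrate): project_id=NULL, no match -> kept with NULL
Match against tasks (self):
  - task 1 (Implement): parent_id=NULL -> NULL
  - task 2 (Document): parent_id=1 -> Implement
  - task 3 (Setup): parent_id=2 -> Document
  - task 4 (Refactor): parent_id=3 -> Setup
  - task 5 (Optimize): parent_id=2 -> Document
  - task 6 (Migrate): parent_id=NULL -> NULL

SQL:
SELECT a.name, b.name AS project, c.name AS parent
FROM tasks a
LEFT JOIN projects b ON a.project_id = b.id
LEFT JOIN tasks c ON a.parent_id = c.id

Result:
name      | project | parent   
----------+---------+----------
Implement | Titan   | NULL     
Document  | Helix   | Implement
Setup     | Titan   | Document 
Refactor  | Helix   | Setup    
Optimize  | Helix   | Document 
Migrate   | NULL    | NULL     


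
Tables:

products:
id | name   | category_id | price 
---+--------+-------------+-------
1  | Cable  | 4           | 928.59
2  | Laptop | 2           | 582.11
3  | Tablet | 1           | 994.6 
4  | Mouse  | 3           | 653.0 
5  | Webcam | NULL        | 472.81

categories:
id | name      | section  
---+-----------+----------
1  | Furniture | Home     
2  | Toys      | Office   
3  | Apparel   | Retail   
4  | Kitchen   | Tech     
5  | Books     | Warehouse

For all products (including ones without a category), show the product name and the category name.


LEFT JOIN keeps every row from products (the left table); where category_id has no match in categories, the category columns become NULL. Walk through each product:
  - product 1 (Cable): category_id=4 -> matches Kitchen
  - product 2 (Laptop): category_id=2 -> matches Toys
  - product 3 (Tablet): category_id=1 -> matches Furniture
  - product 4 (Mouse): category_id=3 -> matches Apparel
  - product 5 (Webcam): category_id=NULL, no match -> kept with NULL
All 5 rows appear; 1 has NULL category.

SQL:
SELECT a.name, b.name AS category
FROM products a
LEFT JOIN categories b ON a.category_id = b.id

Result:
name   | category 
-------+----------
Cable  | Kitchen  
Laptop | Toys     
Tablet | Furniture
Mouse  | Apparel  
Webcam | NULL     


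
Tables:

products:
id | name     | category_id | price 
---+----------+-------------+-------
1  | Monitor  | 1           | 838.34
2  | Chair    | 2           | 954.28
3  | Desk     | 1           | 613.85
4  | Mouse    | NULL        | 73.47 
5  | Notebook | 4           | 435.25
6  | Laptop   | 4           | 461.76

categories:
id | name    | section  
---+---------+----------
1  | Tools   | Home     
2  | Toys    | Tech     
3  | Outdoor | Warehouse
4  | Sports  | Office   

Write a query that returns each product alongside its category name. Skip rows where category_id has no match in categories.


INNER JOIN keeps only products rows whose category_id matches an id in categories. Walk through each product:
  - product 1 (Monitor): category_id=1 -> matches Tools
  - product 2 (Chair): category_id=2 -> matches Toys
  - product 3 (Desk): category_id=1 -> matches Tools
  - product 4 (Mouse): category_id=NULL, no match -> dropped
  - product 5 (Notebook): category_id=4 -> matches Sports
  - product 6 (Laptop): category_id=4 -> matches Sports
So 1 of 6 rows is dropped.

SQL:
SELECT a.name, b.name AS category
FROM products a
INNER JOIN categories b ON a.category_id = b.id

Result:
name     | category
---------+---------
Monitor  | Tools   
Chair    | Toys    
Desk     | Tools   
Notebook | Sports  
Laptop   | Sports  


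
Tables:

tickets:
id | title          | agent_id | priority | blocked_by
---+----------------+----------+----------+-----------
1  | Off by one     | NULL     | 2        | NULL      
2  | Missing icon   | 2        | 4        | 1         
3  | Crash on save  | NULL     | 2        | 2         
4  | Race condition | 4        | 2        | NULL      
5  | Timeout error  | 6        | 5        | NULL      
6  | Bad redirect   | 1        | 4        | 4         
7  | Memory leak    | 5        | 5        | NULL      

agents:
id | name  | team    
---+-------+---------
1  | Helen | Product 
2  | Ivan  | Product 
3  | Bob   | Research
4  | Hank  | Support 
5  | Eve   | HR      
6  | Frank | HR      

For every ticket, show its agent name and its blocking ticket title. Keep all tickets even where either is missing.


Two LEFT JOINs from the same base table tickets: one to agents via agent_id, one to tickets itself via blocked_by. Both are LEFT so every ticket is preserved.
Match against agents:
  - ticket 1 (Off by one): agent_id=NULL, no match -> kept with NULL
  - ticket 2 (Missing icon): agent_id=2 -> matches Ivan
  - ticket 3 (Crash on save): agent_id=NULL, no match -> kept with NULL
  - ticket 4 (Race condition): agent_id=4 -> matches Hank
  - ticket 5 (Timeout error): agent_id=6 -> matches Frank
  - ticket 6 (Bad redirect): agent_id=1 -> matches Helen
  - ticket 7 (Memory leak): agent_id=5 -> matches Eve
Match against tickets (self):
  - ticket 1 (Off by one): blocked_by=NULL -> NULL
  - ticket 2 (Missing icon): blocked_by=1 -> Off by one
  - ticket 3 (Crash on save): blocked_by=2 -> Missing icon
  - ticket 4 (Race condition): blocked_by=NULL -> NULL
  - ticket 5 (Timeout error): blocked_by=NULL -> NULL
  - ticket 6 (Bad redirect): blocked_by=4 -> Race condition
  - ticket 7 (Memory leak): blocked_by=NULL -> NULL

SQL:
SELECT a.title, b.name AS agent, c.title AS blocked_by
FROM tickets a
LEFT JOIN agents b ON a.agent_id = b.id
LEFT JOIN tickets c ON a.blocked_by = c.id

Result:
title          | agent | blocked_by    
---------------+-------+---------------
Off by one     | NULL  | NULL          
Missing icon   | Ivan  | Off by one    
Crash on save  | NULL  | Missing icon  
Race condition | Hank  | NULL          
Timeout error  | Frank | NULL          
Bad redirect   | Helen | Race condition
Memory leak    | Eve   | NULL          


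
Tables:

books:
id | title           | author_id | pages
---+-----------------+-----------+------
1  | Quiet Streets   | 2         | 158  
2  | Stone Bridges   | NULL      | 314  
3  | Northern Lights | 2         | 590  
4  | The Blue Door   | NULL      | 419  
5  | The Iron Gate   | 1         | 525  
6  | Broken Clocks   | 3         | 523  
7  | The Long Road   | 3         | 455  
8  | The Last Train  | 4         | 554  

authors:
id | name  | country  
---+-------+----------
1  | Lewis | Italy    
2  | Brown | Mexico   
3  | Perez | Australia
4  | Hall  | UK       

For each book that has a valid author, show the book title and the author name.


INNER JOIN keeps only books rows whose author_id matches an id in authors. Walk through each book:
  - book 1 (Quiet Streets): author_id=2 -> matches Brown
  - book 2 (Stone Bridges): author_id=NULL, no match -> dropped
  - book 3 (Northern Lights): author_id=2 -> matches Brown
  - book 4 (The Blue Door): author_id=NULL, no match -> dropped
  - book 5 (The Iron Gate): author_id=1 -> matches Lewis
  - book 6 (Broken Clocks): author_id=3 -> matches Perez
  - book 7 (The Long Road): author_id=3 -> matches Perez
  - book 8 (The Last Train): author_id=4 -> matches Hall
So 2 of 8 rows are dropped.

SQL:
SELECT a.title, b.name AS author
FROM books a
INNER JOIN authors b ON a.author_id = b.id

Result:
title           | author
----------------+-------
Quiet Streets   | Brown 
Northern Lights | Brown 
The Iron Gate   | Lewis 
Broken Clocks   | Perez 
The Long Road   | Perez 
The Last Train  | Hall  
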